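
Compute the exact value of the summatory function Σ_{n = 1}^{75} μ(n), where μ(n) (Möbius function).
Σ_{n ≤ 75} μ(n) = -3

Compute μ(n) for each 1 ≤ n ≤ 75: μ(1) = 1, μ(2) = -1, μ(3) = -1, μ(4) = 0, μ(5) = -1, μ(6) = 1, μ(7) = -1, μ(8) = 0, μ(9) = 0, μ(10) = 1, μ(11) = -1, μ(12) = 0, μ(13) = -1, μ(14) = 1, μ(15) = 1, μ(16) = 0, μ(17) = -1, μ(18) = 0, μ(19) = -1, μ(20) = 0, μ(21) = 1, μ(22) = 1, μ(23) = -1, μ(24) = 0, μ(25) = 0, μ(26) = 1, μ(27) = 0, μ(28) = 0, μ(29) = -1, μ(30) = -1, μ(31) = -1, μ(32) = 0, μ(33) = 1, μ(34) = 1, μ(35) = 1, μ(36) = 0, μ(37) = -1, μ(38) = 1, μ(39) = 1, μ(40) = 0, μ(41) = -1, μ(42) = -1, μ(43) = -1, μ(44) = 0, μ(45) = 0, μ(46) = 1, μ(47) = -1, μ(48) = 0, μ(49) = 0, μ(50) = 0, μ(51) = 1, μ(52) = 0, μ(53) = -1, μ(54) = 0, μ(55) = 1, μ(56) = 0, μ(57) = 1, μ(58) = 1, μ(59) = -1, μ(60) = 0, μ(61) = -1, μ(62) = 1, μ(63) = 0, μ(64) = 0, μ(65) = 1, μ(66) = -1, μ(67) = -1, μ(68) = 0, μ(69) = 1, μ(70) = -1, μ(71) = -1, μ(72) = 0, μ(73) = -1, μ(74) = 1, μ(75) = 0. Summing all 75 values: -3. (Mertens function M(x) = Σ_{n ≤ x} μ(n); on average M(x) should be small (PNT ⟺ M(x) = o(x)).)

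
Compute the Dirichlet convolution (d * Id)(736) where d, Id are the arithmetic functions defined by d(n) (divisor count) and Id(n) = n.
(d * Id)(736) = 3000

Divisors of 736: [1, 2, 4, 8, 16, 23, 32, 46, 92, 184, 368, 736]. For each d | 736:
  d = 1: d(1) · Id(736/1) = 1 · 736 = 736
  d = 2: d(2) · Id(736/2) = 2 · 368 = 736
  d = 4: d(4) · Id(736/4) = 3 · 184 = 552
  d = 8: d(8) · Id(736/8) = 4 · 92 = 368
  d = 16: d(16) · Id(736/16) = 5 · 46 = 230
  d = 23: d(23) · Id(736/23) = 2 · 32 = 64
  d = 32: d(32) · Id(736/32) = 6 · 23 = 138
  d = 46: d(46) · Id(736/46) = 4 · 16 = 64
  d = 92: d(92) · Id(736/92) = 6 · 8 = 48
  d = 184: d(184) · Id(736/184) = 8 · 4 = 32
  d = 368: d(368) · Id(736/368) = 10 · 2 = 20
  d = 736: d(736) · Id(736/736) = 12 · 1 = 12
Summing: (d * Id)(736) = 736 + 736 + 552 + 368 + 230 + 64 + 138 + 64 + 48 + 32 + 20 + 12 = 3000.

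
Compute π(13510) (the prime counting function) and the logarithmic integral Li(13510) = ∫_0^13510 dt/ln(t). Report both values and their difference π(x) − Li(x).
π(13510) = 1600;  Li(13510) ≈ 1620.84;  π(x) − Li(x) ≈ -20.84.

Direct count of primes ≤ 13510 gives π(13510) = 1600. Numerical evaluation of the logarithmic integral gives Li(13510) ≈ 1620.84. The difference π(x) − Li(x) ≈ -20.84 is typically negative for small/moderate x (Li(x) overestimates), though Littlewood's theorem shows this sign changes infinitely often.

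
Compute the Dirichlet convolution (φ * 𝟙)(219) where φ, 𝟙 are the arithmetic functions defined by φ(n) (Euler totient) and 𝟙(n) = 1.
(φ * 𝟙)(219) = 219

Divisors of 219: [1, 3, 73, 219]. For each d | 219:
  d = 1: φ(1) · 𝟙(219/1) = 1 · 1 = 1
  d = 3: φ(3) · 𝟙(219/3) = 2 · 1 = 2
  d = 73: φ(73) · 𝟙(219/73) = 72 · 1 = 72
  d = 219: φ(219) · 𝟙(219/219) = 144 · 1 = 144
Summing: (φ * 𝟙)(219) = 1 + 2 + 72 + 144 = 219.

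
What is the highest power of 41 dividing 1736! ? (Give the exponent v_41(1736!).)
v_41(1736!) = 43

Legendre's formula: v_p(n!) = Σ_{k ≥ 1} ⌊n / p^k⌋. For p = 41, n = 1736, the terms are:
  ⌊1736/41^1⌋ = ⌊1736/41⌋ = 42
  ⌊1736/41^2⌋ = ⌊1736/1681⌋ = 1
(the next term ⌊1736/41^3⌋ = 0, terminating the sum). Summing: v_41(1736!) = 42 + 1 = 43.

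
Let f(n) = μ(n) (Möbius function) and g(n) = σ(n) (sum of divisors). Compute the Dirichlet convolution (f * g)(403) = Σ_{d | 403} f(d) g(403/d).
(μ * σ)(403) = 403

Divisors of 403: [1, 13, 31, 403]. For each d | 403:
  d = 1: μ(1) · σ(403/1) = 1 · 448 = 448
  d = 13: μ(13) · σ(403/13) = -1 · 32 = -32
  d = 31: μ(31) · σ(403/31) = -1 · 14 = -14
  d = 403: μ(403) · σ(403/403) = 1 · 1 = 1
Summing: (μ * σ)(403) = 448 + -32 + -14 + 1 = 403.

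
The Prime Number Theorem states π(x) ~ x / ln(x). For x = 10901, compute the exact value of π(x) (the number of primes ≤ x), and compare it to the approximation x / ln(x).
π(10901) = 1325;  x/ln(x) ≈ 1172.58;  relative error ≈ 11.50%.

Directly count primes up to 10901: π(10901) = 1325. The PNT approximation gives 10901/ln(10901) ≈ 10901/9.29661 ≈ 1172.58. Relative error (π(x) − x/ln(x)) / π(x) ≈ 11.50%; the approximation is known to undercount slightly (Li(x) is a better estimate).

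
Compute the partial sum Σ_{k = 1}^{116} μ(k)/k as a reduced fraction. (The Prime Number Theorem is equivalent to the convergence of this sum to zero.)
Σ μ(k)/k = -11695632086357284237991577642263648122717789/451572209148822968402074375593480892761066957

Values of μ(k) for 1 ≤ k ≤ 116: μ(1) = 1, μ(2) = -1, μ(3) = -1, μ(5) = -1, μ(6) = 1, μ(7) = -1, μ(10) = 1, μ(11) = -1, μ(13) = -1, μ(14) = 1, μ(15) = 1, μ(17) = -1, μ(19) = -1, μ(21) = 1, μ(22) = 1, μ(23) = -1, μ(26) = 1, μ(29) = -1, μ(30) = -1, μ(31) = -1, μ(33) = 1, μ(34) = 1, μ(35) = 1, μ(37) = -1, μ(38) = 1, μ(39) = 1, μ(41) = -1, μ(42) = -1, μ(43) = -1, μ(46) = 1, μ(47) = -1, μ(51) = 1, μ(53) = -1, μ(55) = 1, μ(57) = 1, μ(58) = 1, μ(59) = -1, μ(61) = -1, μ(62) = 1, μ(65) = 1, μ(66) = -1, μ(67) = -1, μ(69) = 1, μ(70) = -1, μ(71) = -1, μ(73) = -1, μ(74) = 1, μ(77) = 1, μ(78) = -1, μ(79) = -1, μ(82) = 1, μ(83) = -1, μ(85) = 1, μ(86) = 1, μ(87) = 1, μ(89) = -1, μ(91) = 1, μ(93) = 1, μ(94) = 1, μ(95) = 1, μ(97) = -1, μ(101) = -1, μ(102) = -1, μ(103) = -1, μ(105) = -1, μ(106) = 1, μ(107) = -1, μ(109) = -1, μ(110) = -1, μ(111) = 1, μ(113) = -1, μ(114) = -1, μ(115) = 1, with μ = 0 on non-squarefree integers. Summing μ(k)/k for k where μ(k) ≠ 0 gives -11695632086357284237991577642263648122717789/451572209148822968402074375593480892761066957 ≈ -0.0259. (PNT ⟺ this sum → 0 as n → ∞.)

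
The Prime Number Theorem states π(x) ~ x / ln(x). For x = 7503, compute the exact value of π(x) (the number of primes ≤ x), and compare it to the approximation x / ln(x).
π(7503) = 950;  x/ln(x) ≈ 840.86;  relative error ≈ 11.49%.

Directly count primes up to 7503: π(7503) = 950. The PNT approximation gives 7503/ln(7503) ≈ 7503/8.92306 ≈ 840.86. Relative error (π(x) − x/ln(x)) / π(x) ≈ 11.49%; the approximation is known to undercount slightly (Li(x) is a better estimate).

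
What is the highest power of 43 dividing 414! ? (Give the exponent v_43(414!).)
v_43(414!) = 9

Legendre's formula: v_p(n!) = Σ_{k ≥ 1} ⌊n / p^k⌋. For p = 43, n = 414, the terms are:
  ⌊414/43^1⌋ = ⌊414/43⌋ = 9
(the next term ⌊414/43^2⌋ = 0, terminating the sum). Summing: v_43(414!) = 9 = 9.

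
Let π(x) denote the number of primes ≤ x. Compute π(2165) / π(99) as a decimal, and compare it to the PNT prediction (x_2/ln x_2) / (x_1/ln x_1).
π(2165)/π(99) = 326/25 ≈ 13.0400;  PNT prediction ≈ 13.0842.

π(99) = 25 and π(2165) = 326, so π(2165)/π(99) ≈ 13.0400. The PNT-predicted ratio is (2165/ln(2165)) / (99/ln(99)) ≈ 13.0842. The two agree to within a few percent, as expected.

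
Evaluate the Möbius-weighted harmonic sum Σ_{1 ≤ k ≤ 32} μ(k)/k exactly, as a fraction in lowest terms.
Σ μ(k)/k = -4193929329/66853496710

Values of μ(k) for 1 ≤ k ≤ 32: μ(1) = 1, μ(2) = -1, μ(3) = -1, μ(5) = -1, μ(6) = 1, μ(7) = -1, μ(10) = 1, μ(11) = -1, μ(13) = -1, μ(14) = 1, μ(15) = 1, μ(17) = -1, μ(19) = -1, μ(21) = 1, μ(22) = 1, μ(23) = -1, μ(26) = 1, μ(29) = -1, μ(30) = -1, μ(31) = -1, with μ = 0 on non-squarefree integers. Summing μ(k)/k for k where μ(k) ≠ 0 gives -4193929329/66853496710 ≈ -0.0627. (PNT ⟺ this sum → 0 as n → ∞.)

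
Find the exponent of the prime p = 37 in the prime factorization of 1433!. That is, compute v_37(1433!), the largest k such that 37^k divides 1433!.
v_37(1433!) = 39

Legendre's formula: v_p(n!) = Σ_{k ≥ 1} ⌊n / p^k⌋. For p = 37, n = 1433, the terms are:
  ⌊1433/37^1⌋ = ⌊1433/37⌋ = 38
  ⌊1433/37^2⌋ = ⌊1433/1369⌋ = 1
(the next term ⌊1433/37^3⌋ = 0, terminating the sum). Summing: v_37(1433!) = 38 + 1 = 39.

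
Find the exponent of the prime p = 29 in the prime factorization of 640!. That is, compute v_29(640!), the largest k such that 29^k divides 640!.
v_29(640!) = 22

Legendre's formula: v_p(n!) = Σ_{k ≥ 1} ⌊n / p^k⌋. For p = 29, n = 640, the terms are:
  ⌊640/29^1⌋ = ⌊640/29⌋ = 22
(the next term ⌊640/29^2⌋ = 0, terminating the sum). Summing: v_29(640!) = 22 = 22.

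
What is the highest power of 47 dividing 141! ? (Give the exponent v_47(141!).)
v_47(141!) = 3

Legendre's formula: v_p(n!) = Σ_{k ≥ 1} ⌊n / p^k⌋. For p = 47, n = 141, the terms are:
  ⌊141/47^1⌋ = ⌊141/47⌋ = 3
(the next term ⌊141/47^2⌋ = 0, terminating the sum). Summing: v_47(141!) = 3 = 3.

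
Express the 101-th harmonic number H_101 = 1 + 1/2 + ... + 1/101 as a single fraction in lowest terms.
H_101 = 1463919079240743966268954674710929768361083/281670315928038407744716588098661706369472

Direct summation: H_101 = 1 + 1/2 + ... + 1/101. The least common denominator is lcm(1, ..., 101) = 7041757898200960193617914702466542659236800; over this denominator the numerator is 7041757898200960193617914702466542659236800 + 3520878949100480096808957351233271329618400 + 2347252632733653397872638234155514219745600 + 1760439474550240048404478675616635664809200 + 1408351579640192038723582940493308531847360 + 1173626316366826698936319117077757109872800 + 1005965414028708599088273528923791808462400 + 880219737275120024202239337808317832404600 + 782417544244551132624212744718504739915200 + 704175789820096019361791470246654265923680 + 640159808927360017601628609315140241748800 + 586813158183413349468159558538878554936400 + 541673684476996937970608823266657127633600 + 502982707014354299544136764461895904231200 + 469450526546730679574527646831102843949120 + 440109868637560012101119668904158916202300 + 414221052835350599624583217792149568190400 + 391208772122275566312106372359252369957600 + 370618836747418957558837615919291718907200 + 352087894910048009680895735123327132961840 + 335321804676236199696091176307930602820800 + 320079904463680008800814304657570120874400 + 306163386878302617113822378368110550401600 + 293406579091706674734079779269439277468200 + 281670315928038407744716588098661706369472 + 270836842238498468985304411633328563816800 + 260805848081517044208070914906168246638400 + 251491353507177149772068382230947952115600 + 242819237868998627366134989740225608939200 + 234725263273365339787263823415551421974560 + 227153480587127748181223054918275569652800 + 220054934318780006050559834452079458101150 + 213386602975786672533876203105046747249600 + 207110526417675299812291608896074784095200 + 201193082805741719817654705784758361692480 + 195604386061137783156053186179626184978800 + 190317781032458383611294991958555207006400 + 185309418373709478779418807959645859453600 + 180557894825665645990202941088885709211200 + 176043947455024004840447867561663566480920 + 171750192639047809600436943962598601444800 + 167660902338118099848045588153965301410400 + 163761811586068841712044527964338201377600 + 160039952231840004400407152328785060437200 + 156483508848910226524842548943700947983040 + 153081693439151308556911189184055275200800 + 149824636131935323268466270265245588494400 + 146703289545853337367039889634719638734100 + 143709344861244085584039075560541686923200 + 140835157964019203872358294049330853184736 + 138073684278450199874861072597383189396800 + 135418421119249234492652205816664281908400 + 132863356569829437615432352876727219985600 + 130402924040758522104035457453084123319200 + 128031961785472003520325721863028048349760 + 125745676753588574886034191115473976057800 + 123539612249139652519612538639763906302400 + 121409618934499313683067494870112804469600 + 119351828783067121925727367838415977275200 + 117362631636682669893631911707775710987280 + 115438654068868199895375650860107256708800 + 113576740293563874090611527459137784826400 + 111773934892078733232030392102643534273600 + 110027467159390003025279917226039729050575 + 108334736895399387594121764653331425526720 + 106693301487893336266938101552523373624800 + 105100864152253137218177831380097651630400 + 103555263208837649906145804448037392047600 + 102054462292767539037940792789370183467200 + 100596541402870859908827352892379180846240 + 99179688707055777374900207076993558580800 + 97802193030568891578026593089813092489400 + 96462436961656988953670064417349899441600 + 95158890516229191805647495979277603503200 + 93890105309346135914905529366220568789824 + 92654709186854739389709403979822929726800 + 91451401275337145371661229902162891678400 + 90278947412832822995101470544442854605600 + 89136175926594432830606515221095476699200 + 88021973727512002420223933780831783240460 + 86935282693839014736023638302056082212800 + 85875096319523904800218471981299300722400 + 84840456604830845706239936174295694689600 + 83830451169059049924022794076982650705200 + 82844210567070119924916643558429913638080 + 81880905793034420856022263982169100688800 + 80939745956332875788711663246741869646400 + 80019976115920002200203576164392530218600 + 79120875260684945995706906769286996171200 + 78241754424455113262421274471850473991520 + 77381954925285276852944117609522446804800 + 76540846719575654278455594592027637600400 + 75717826862375916060407684972758523217600 + 74912318065967661634233135132622794247200 + 74123767349483791511767523183858343781440 + 73351644772926668683519944817359819367050 + 72595442249494434985751697963572604734400 + 71854672430622042792019537780270843461600 + 71128867658595557511292067701682249083200 + 70417578982009601936179147024665426592368 + 69720375229712477164533808935312303556800 = 36597976981018599156723866867773244209027075, so H_101 = 36597976981018599156723866867773244209027075/7041757898200960193617914702466542659236800; reducing by gcd(36597976981018599156723866867773244209027075, 7041757898200960193617914702466542659236800) = 25 gives 1463919079240743966268954674710929768361083/281670315928038407744716588098661706369472 ≈ 5.19728. (The PNT-adjacent estimate ln(101) + γ ≈ 5.19234 matches within O(1/n).)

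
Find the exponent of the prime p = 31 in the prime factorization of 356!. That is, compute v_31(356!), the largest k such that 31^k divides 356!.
v_31(356!) = 11

Legendre's formula: v_p(n!) = Σ_{k ≥ 1} ⌊n / p^k⌋. For p = 31, n = 356, the terms are:
  ⌊356/31^1⌋ = ⌊356/31⌋ = 11
(the next term ⌊356/31^2⌋ = 0, terminating the sum). Summing: v_31(356!) = 11 = 11.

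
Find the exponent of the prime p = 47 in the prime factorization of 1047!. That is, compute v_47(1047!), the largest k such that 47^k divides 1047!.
v_47(1047!) = 22

Legendre's formula: v_p(n!) = Σ_{k ≥ 1} ⌊n / p^k⌋. For p = 47, n = 1047, the terms are:
  ⌊1047/47^1⌋ = ⌊1047/47⌋ = 22
(the next term ⌊1047/47^2⌋ = 0, terminating the sum). Summing: v_47(1047!) = 22 = 22.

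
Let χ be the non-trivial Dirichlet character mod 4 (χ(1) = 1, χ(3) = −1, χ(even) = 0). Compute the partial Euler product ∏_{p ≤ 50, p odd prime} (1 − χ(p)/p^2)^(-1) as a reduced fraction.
∏ = 114726379539814929565547/125247697987829760000000

The odd primes p ≤ 50 are [3, 5, 7, 11, 13, 17, 19, 23, 29, 31, 37, 41, 43, 47]. For each, χ(p) = 1 if p ≡ 1 mod 4, χ(p) = −1 if p ≡ 3 mod 4. Taking (1 − χ(p)/p^2)^(-1) = p^2/(p^2 − χ(p)): (1 − (-1)/3^2)^(-1) · (1 − (1)/5^2)^(-1) · (1 − (-1)/7^2)^(-1) · (1 − (-1)/11^2)^(-1) · (1 − (1)/13^2)^(-1) · (1 − (1)/17^2)^(-1) · (1 − (-1)/19^2)^(-1) · (1 − (-1)/23^2)^(-1) · (1 − (1)/29^2)^(-1) · (1 − (-1)/31^2)^(-1) · (1 − (1)/37^2)^(-1) · (1 − (1)/41^2)^(-1) · (1 − (-1)/43^2)^(-1) · (1 − (-1)/47^2)^(-1) = 114726379539814929565547/125247697987829760000000.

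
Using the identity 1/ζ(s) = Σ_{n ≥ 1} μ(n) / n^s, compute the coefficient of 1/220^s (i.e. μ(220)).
μ(220) = 0

Factor n = 220 = 2^2 · 5 · 11. μ(n) = 0 if any exponent ≥ 2 (not squarefree); otherwise μ(n) = (−1)^{ω(n)} where ω(n) is the number of distinct prime factors. Applying: μ(220) = 0.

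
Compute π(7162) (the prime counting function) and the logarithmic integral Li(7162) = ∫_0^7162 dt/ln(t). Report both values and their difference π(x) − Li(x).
π(7162) = 916;  Li(7162) ≈ 932.60;  π(x) − Li(x) ≈ -16.60.

Direct count of primes ≤ 7162 gives π(7162) = 916. Numerical evaluation of the logarithmic integral gives Li(7162) ≈ 932.60. The difference π(x) − Li(x) ≈ -16.60 is typically negative for small/moderate x (Li(x) overestimates), though Littlewood's theorem shows this sign changes infinitely often.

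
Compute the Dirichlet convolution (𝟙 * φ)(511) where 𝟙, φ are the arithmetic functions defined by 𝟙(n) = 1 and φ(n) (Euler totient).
(𝟙 * φ)(511) = 511

Divisors of 511: [1, 7, 73, 511]. For each d | 511:
  d = 1: 𝟙(1) · φ(511/1) = 1 · 432 = 432
  d = 7: 𝟙(7) · φ(511/7) = 1 · 72 = 72
  d = 73: 𝟙(73) · φ(511/73) = 1 · 6 = 6
  d = 511: 𝟙(511) · φ(511/511) = 1 · 1 = 1
Summing: (𝟙 * φ)(511) = 432 + 72 + 6 + 1 = 511.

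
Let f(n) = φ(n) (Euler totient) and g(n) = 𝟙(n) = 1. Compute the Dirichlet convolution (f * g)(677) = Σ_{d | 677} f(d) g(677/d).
(φ * 𝟙)(677) = 677

Divisors of 677: [1, 677]. For each d | 677:
  d = 1: φ(1) · 𝟙(677/1) = 1 · 1 = 1
  d = 677: φ(677) · 𝟙(677/677) = 676 · 1 = 676
Summing: (φ * 𝟙)(677) = 1 + 676 = 677.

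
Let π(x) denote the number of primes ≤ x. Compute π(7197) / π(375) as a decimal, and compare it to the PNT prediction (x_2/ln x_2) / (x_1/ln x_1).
π(7197)/π(375) = 919/74 ≈ 12.4189;  PNT prediction ≈ 12.8076.

π(375) = 74 and π(7197) = 919, so π(7197)/π(375) ≈ 12.4189. The PNT-predicted ratio is (7197/ln(7197)) / (375/ln(375)) ≈ 12.8076. The two agree to within a few percent, as expected.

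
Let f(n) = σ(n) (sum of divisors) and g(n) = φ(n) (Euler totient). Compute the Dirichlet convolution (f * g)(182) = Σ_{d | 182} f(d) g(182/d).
(σ * φ)(182) = 1456

Divisors of 182: [1, 2, 7, 13, 14, 26, 91, 182]. For each d | 182:
  d = 1: σ(1) · φ(182/1) = 1 · 72 = 72
  d = 2: σ(2) · φ(182/2) = 3 · 72 = 216
  d = 7: σ(7) · φ(182/7) = 8 · 12 = 96
  d = 13: σ(13) · φ(182/13) = 14 · 6 = 84
  d = 14: σ(14) · φ(182/14) = 24 · 12 = 288
  d = 26: σ(26) · φ(182/26) = 42 · 6 = 252
  d = 91: σ(91) · φ(182/91) = 112 · 1 = 112
  d = 182: σ(182) · φ(182/182) = 336 · 1 = 336
Summing: (σ * φ)(182) = 72 + 216 + 96 + 84 + 288 + 252 + 112 + 336 = 1456.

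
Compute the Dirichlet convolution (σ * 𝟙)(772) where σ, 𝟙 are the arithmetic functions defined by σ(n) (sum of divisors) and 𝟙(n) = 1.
(σ * 𝟙)(772) = 2145

Divisors of 772: [1, 2, 4, 193, 386, 772]. For each d | 772:
  d = 1: σ(1) · 𝟙(772/1) = 1 · 1 = 1
  d = 2: σ(2) · 𝟙(772/2) = 3 · 1 = 3
  d = 4: σ(4) · 𝟙(772/4) = 7 · 1 = 7
  d = 193: σ(193) · 𝟙(772/193) = 194 · 1 = 194
  d = 386: σ(386) · 𝟙(772/386) = 582 · 1 = 582
  d = 772: σ(772) · 𝟙(772/772) = 1358 · 1 = 1358
Summing: (σ * 𝟙)(772) = 1 + 3 + 7 + 194 + 582 + 1358 = 2145.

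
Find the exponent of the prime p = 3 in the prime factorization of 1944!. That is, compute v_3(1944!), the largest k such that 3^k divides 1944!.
v_3(1944!) = 970

Legendre's formula: v_p(n!) = Σ_{k ≥ 1} ⌊n / p^k⌋. For p = 3, n = 1944, the terms are:
  ⌊1944/3^1⌋ = ⌊1944/3⌋ = 648
  ⌊1944/3^2⌋ = ⌊1944/9⌋ = 216
  ⌊1944/3^3⌋ = ⌊1944/27⌋ = 72
  ⌊1944/3^4⌋ = ⌊1944/81⌋ = 24
  ⌊1944/3^5⌋ = ⌊1944/243⌋ = 8
  ⌊1944/3^6⌋ = ⌊1944/729⌋ = 2
(the next term ⌊1944/3^7⌋ = 0, terminating the sum). Summing: v_3(1944!) = 648 + 216 + 72 + 24 + 8 + 2 = 970.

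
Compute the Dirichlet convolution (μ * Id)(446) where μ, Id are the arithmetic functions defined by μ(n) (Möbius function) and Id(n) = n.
(μ * Id)(446) = 222

Divisors of 446: [1, 2, 223, 446]. For each d | 446:
  d = 1: μ(1) · Id(446/1) = 1 · 446 = 446
  d = 2: μ(2) · Id(446/2) = -1 · 223 = -223
  d = 223: μ(223) · Id(446/223) = -1 · 2 = -2
  d = 446: μ(446) · Id(446/446) = 1 · 1 = 1
Summing: (μ * Id)(446) = 446 + -223 + -2 + 1 = 222.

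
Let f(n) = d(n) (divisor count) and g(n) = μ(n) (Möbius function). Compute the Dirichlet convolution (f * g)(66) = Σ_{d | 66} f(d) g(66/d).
(d * μ)(66) = 1

Divisors of 66: [1, 2, 3, 6, 11, 22, 33, 66]. For each d | 66:
  d = 1: d(1) · μ(66/1) = 1 · -1 = -1
  d = 2: d(2) · μ(66/2) = 2 · 1 = 2
  d = 3: d(3) · μ(66/3) = 2 · 1 = 2
  d = 6: d(6) · μ(66/6) = 4 · -1 = -4
  d = 11: d(11) · μ(66/11) = 2 · 1 = 2
  d = 22: d(22) · μ(66/22) = 4 · -1 = -4
  d = 33: d(33) · μ(66/33) = 4 · -1 = -4
  d = 66: d(66) · μ(66/66) = 8 · 1 = 8
Summing: (d * μ)(66) = -1 + 2 + 2 + -4 + 2 + -4 + -4 + 8 = 1.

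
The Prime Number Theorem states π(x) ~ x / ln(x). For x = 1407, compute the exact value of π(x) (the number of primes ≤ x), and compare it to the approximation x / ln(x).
π(1407) = 222;  x/ln(x) ≈ 194.09;  relative error ≈ 12.57%.

Directly count primes up to 1407: π(1407) = 222. The PNT approximation gives 1407/ln(1407) ≈ 1407/7.24922 ≈ 194.09. Relative error (π(x) − x/ln(x)) / π(x) ≈ 12.57%; the approximation is known to undercount slightly (Li(x) is a better estimate).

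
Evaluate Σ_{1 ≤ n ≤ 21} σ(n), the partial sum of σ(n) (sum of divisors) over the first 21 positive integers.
Σ_{n ≤ 21} σ(n) = 371

Compute σ(n) for each 1 ≤ n ≤ 21: σ(1) = 1, σ(2) = 3, σ(3) = 4, σ(4) = 7, σ(5) = 6, σ(6) = 12, σ(7) = 8, σ(8) = 15, σ(9) = 13, σ(10) = 18, σ(11) = 12, σ(12) = 28, σ(13) = 14, σ(14) = 24, σ(15) = 24, σ(16) = 31, σ(17) = 18, σ(18) = 39, σ(19) = 20, σ(20) = 42, σ(21) = 32. Summing all 21 values: 371. (Average order: Σ_{n ≤ x} σ(n) ~ (π²/12) x². For x = 21, (π²/12)·21² ≈ 362.71.)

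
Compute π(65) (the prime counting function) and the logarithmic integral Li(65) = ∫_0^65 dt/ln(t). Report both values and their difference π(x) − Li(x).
π(65) = 18;  Li(65) ≈ 22.17;  π(x) − Li(x) ≈ -4.17.

Direct count of primes ≤ 65 gives π(65) = 18. Numerical evaluation of the logarithmic integral gives Li(65) ≈ 22.17. The difference π(x) − Li(x) ≈ -4.17 is typically negative for small/moderate x (Li(x) overestimates), though Littlewood's theorem shows this sign changes infinitely often.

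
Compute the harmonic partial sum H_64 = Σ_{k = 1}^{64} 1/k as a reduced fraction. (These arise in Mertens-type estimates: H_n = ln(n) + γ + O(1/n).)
H_64 = 623171679694215690971693339/131362987122535807501262400

Direct summation: H_64 = 1 + 1/2 + ... + 1/64. The least common denominator is lcm(1, ..., 64) = 1182266884102822267511361600; over this denominator the numerator is 1182266884102822267511361600 + 591133442051411133755680800 + 394088961367607422503787200 + 295566721025705566877840400 + 236453376820564453502272320 + 197044480683803711251893600 + 168895269157546038215908800 + 147783360512852783438920200 + 131362987122535807501262400 + 118226688410282226751136160 + 107478807645711115228305600 + 98522240341901855625946800 + 90943606469447866731643200 + 84447634578773019107954400 + 78817792273521484500757440 + 73891680256426391719460100 + 69545110829577780441844800 + 65681493561267903750631200 + 62224572847516961447966400 + 59113344205141113375568080 + 56298423052515346071969600 + 53739403822855557614152800 + 51402908004470533370059200 + 49261120170950927812973400 + 47290675364112890700454464 + 45471803234723933365821600 + 43787662374178602500420800 + 42223817289386509553977200 + 40767823589752491983150400 + 39408896136760742250378720 + 38137641422671686048753600 + 36945840128213195859730050 + 35826269215237038409435200 + 34772555414788890220922400 + 33779053831509207643181760 + 32840746780633951875315600 + 31953159029806007230036800 + 31112286423758480723983200 + 30314535489815955577214400 + 29556672102570556687784040 + 28835777661044445549057600 + 28149211526257673035984800 + 27494578700065634128171200 + 26869701911427778807076400 + 26272597424507161500252480 + 25701454002235266685029600 + 25154614555379197181092800 + 24630560085475463906486700 + 24127895593935148316558400 + 23645337682056445350227232 + 23181703609859260147281600 + 22735901617361966682910800 + 22306922341562684292667200 + 21893831187089301250210400 + 21495761529142223045661120 + 21111908644693254776988600 + 20741524282505653815988800 + 20383911794876245991575200 + 20038421764454614703582400 + 19704448068380371125189360 + 19381424329554463401825600 + 19068820711335843024376800 + 18766141017505115357323200 + 18472920064106597929865025 = 5608545117247941218745240051, so H_64 = 5608545117247941218745240051/1182266884102822267511361600; reducing by gcd(5608545117247941218745240051, 1182266884102822267511361600) = 9 gives 623171679694215690971693339/131362987122535807501262400 ≈ 4.74389. (The PNT-adjacent estimate ln(64) + γ ≈ 4.73610 matches within O(1/n).)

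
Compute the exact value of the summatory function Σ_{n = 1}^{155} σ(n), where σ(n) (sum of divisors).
Σ_{n ≤ 155} σ(n) = 19770

Compute σ(n) for each 1 ≤ n ≤ 155: σ(1) = 1, σ(2) = 3, σ(3) = 4, σ(4) = 7, σ(5) = 6, σ(6) = 12, σ(7) = 8, σ(8) = 15, σ(9) = 13, σ(10) = 18, σ(11) = 12, σ(12) = 28, σ(13) = 14, σ(14) = 24, σ(15) = 24, σ(16) = 31, σ(17) = 18, σ(18) = 39, σ(19) = 20, σ(20) = 42, σ(21) = 32, σ(22) = 36, σ(23) = 24, σ(24) = 60, σ(25) = 31, σ(26) = 42, σ(27) = 40, σ(28) = 56, σ(29) = 30, σ(30) = 72, σ(31) = 32, σ(32) = 63, σ(33) = 48, σ(34) = 54, σ(35) = 48, σ(36) = 91, σ(37) = 38, σ(38) = 60, σ(39) = 56, σ(40) = 90, σ(41) = 42, σ(42) = 96, σ(43) = 44, σ(44) = 84, σ(45) = 78, σ(46) = 72, σ(47) = 48, σ(48) = 124, σ(49) = 57, σ(50) = 93, σ(51) = 72, σ(52) = 98, σ(53) = 54, σ(54) = 120, σ(55) = 72, σ(56) = 120, σ(57) = 80, σ(58) = 90, σ(59) = 60, σ(60) = 168, σ(61) = 62, σ(62) = 96, σ(63) = 104, σ(64) = 127, σ(65) = 84, σ(66) = 144, σ(67) = 68, σ(68) = 126, σ(69) = 96, σ(70) = 144, σ(71) = 72, σ(72) = 195, σ(73) = 74, σ(74) = 114, σ(75) = 124, σ(76) = 140, σ(77) = 96, σ(78) = 168, σ(79) = 80, σ(80) = 186, σ(81) = 121, σ(82) = 126, σ(83) = 84, σ(84) = 224, σ(85) = 108, σ(86) = 132, σ(87) = 120, σ(88) = 180, σ(89) = 90, σ(90) = 234, σ(91) = 112, σ(92) = 168, σ(93) = 128, σ(94) = 144, σ(95) = 120, σ(96) = 252, σ(97) = 98, σ(98) = 171, σ(99) = 156, σ(100) = 217, σ(101) = 102, σ(102) = 216, σ(103) = 104, σ(104) = 210, σ(105) = 192, σ(106) = 162, σ(107) = 108, σ(108) = 280, σ(109) = 110, σ(110) = 216, σ(111) = 152, σ(112) = 248, σ(113) = 114, σ(114) = 240, σ(115) = 144, σ(116) = 210, σ(117) = 182, σ(118) = 180, σ(119) = 144, σ(120) = 360, σ(121) = 133, σ(122) = 186, σ(123) = 168, σ(124) = 224, σ(125) = 156, σ(126) = 312, σ(127) = 128, σ(128) = 255, σ(129) = 176, σ(130) = 252, σ(131) = 132, σ(132) = 336, σ(133) = 160, σ(134) = 204, σ(135) = 240, σ(136) = 270, σ(137) = 138, σ(138) = 288, σ(139) = 140, σ(140) = 336, σ(141) = 192, σ(142) = 216, σ(143) = 168, σ(144) = 403, σ(145) = 180, σ(146) = 222, σ(147) = 228, σ(148) = 266, σ(149) = 150, σ(150) = 372, σ(151) = 152, σ(152) = 300, σ(153) = 234, σ(154) = 288, σ(155) = 192. Summing all 155 values: 19770. (Average order: Σ_{n ≤ x} σ(n) ~ (π²/12) x². For x = 155, (π²/12)·155² ≈ 19759.77.)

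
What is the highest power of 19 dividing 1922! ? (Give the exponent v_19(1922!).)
v_19(1922!) = 106

Legendre's formula: v_p(n!) = Σ_{k ≥ 1} ⌊n / p^k⌋. For p = 19, n = 1922, the terms are:
  ⌊1922/19^1⌋ = ⌊1922/19⌋ = 101
  ⌊1922/19^2⌋ = ⌊1922/361⌋ = 5
(the next term ⌊1922/19^3⌋ = 0, terminating the sum). Summing: v_19(1922!) = 101 + 5 = 106.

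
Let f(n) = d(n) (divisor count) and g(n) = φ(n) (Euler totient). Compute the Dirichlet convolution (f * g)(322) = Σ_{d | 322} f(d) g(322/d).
(d * φ)(322) = 576

Divisors of 322: [1, 2, 7, 14, 23, 46, 161, 322]. For each d | 322:
  d = 1: d(1) · φ(322/1) = 1 · 132 = 132
  d = 2: d(2) · φ(322/2) = 2 · 132 = 264
  d = 7: d(7) · φ(322/7) = 2 · 22 = 44
  d = 14: d(14) · φ(322/14) = 4 · 22 = 88
  d = 23: d(23) · φ(322/23) = 2 · 6 = 12
  d = 46: d(46) · φ(322/46) = 4 · 6 = 24
  d = 161: d(161) · φ(322/161) = 4 · 1 = 4
  d = 322: d(322) · φ(322/322) = 8 · 1 = 8
Summing: (d * φ)(322) = 132 + 264 + 44 + 88 + 12 + 24 + 4 + 8 = 576.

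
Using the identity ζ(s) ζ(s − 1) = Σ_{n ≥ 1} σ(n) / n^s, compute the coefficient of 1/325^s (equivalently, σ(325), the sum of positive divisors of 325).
σ(325) = 434

In the product (Σ m^0/m^s)(Σ k / k^s) = Σ (Σ_{d | n} d) / n^s, the coefficient of 1/n^s is σ(n) = Σ_{d | n} d. For n = 325, divisors are [1, 5, 13, 25, 65, 325]; summing: σ(325) = 434.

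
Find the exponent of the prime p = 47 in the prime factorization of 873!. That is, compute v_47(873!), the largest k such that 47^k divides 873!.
v_47(873!) = 18

Legendre's formula: v_p(n!) = Σ_{k ≥ 1} ⌊n / p^k⌋. For p = 47, n = 873, the terms are:
  ⌊873/47^1⌋ = ⌊873/47⌋ = 18
(the next term ⌊873/47^2⌋ = 0, terminating the sum). Summing: v_47(873!) = 18 = 18.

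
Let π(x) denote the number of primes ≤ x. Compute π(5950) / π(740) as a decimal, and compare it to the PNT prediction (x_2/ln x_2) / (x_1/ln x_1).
π(5950)/π(740) = 780/131 ≈ 5.9542;  PNT prediction ≈ 6.1121.

π(740) = 131 and π(5950) = 780, so π(5950)/π(740) ≈ 5.9542. The PNT-predicted ratio is (5950/ln(5950)) / (740/ln(740)) ≈ 6.1121. The two agree to within a few percent, as expected.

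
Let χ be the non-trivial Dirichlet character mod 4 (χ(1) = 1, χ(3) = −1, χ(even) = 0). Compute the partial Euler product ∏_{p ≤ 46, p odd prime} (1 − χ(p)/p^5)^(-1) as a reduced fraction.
∏ = 32740559305695385712389870979185370874149053476477367448414215/32866839245274949258617282425703153368289421339680491851218944

The odd primes p ≤ 46 are [3, 5, 7, 11, 13, 17, 19, 23, 29, 31, 37, 41, 43]. For each, χ(p) = 1 if p ≡ 1 mod 4, χ(p) = −1 if p ≡ 3 mod 4. Taking (1 − χ(p)/p^5)^(-1) = p^5/(p^5 − χ(p)): (1 − (-1)/3^5)^(-1) · (1 − (1)/5^5)^(-1) · (1 − (-1)/7^5)^(-1) · (1 − (-1)/11^5)^(-1) · (1 − (1)/13^5)^(-1) · (1 − (1)/17^5)^(-1) · (1 − (-1)/19^5)^(-1) · (1 − (-1)/23^5)^(-1) · (1 − (1)/29^5)^(-1) · (1 − (-1)/31^5)^(-1) · (1 − (1)/37^5)^(-1) · (1 − (1)/41^5)^(-1) · (1 − (-1)/43^5)^(-1) = 32740559305695385712389870979185370874149053476477367448414215/32866839245274949258617282425703153368289421339680491851218944.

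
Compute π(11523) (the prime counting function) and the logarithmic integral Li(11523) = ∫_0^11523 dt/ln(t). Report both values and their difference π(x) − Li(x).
π(11523) = 1389;  Li(11523) ≈ 1410.21;  π(x) − Li(x) ≈ -21.21.

Direct count of primes ≤ 11523 gives π(11523) = 1389. Numerical evaluation of the logarithmic integral gives Li(11523) ≈ 1410.21. The difference π(x) − Li(x) ≈ -21.21 is typically negative for small/moderate x (Li(x) overestimates), though Littlewood's theorem shows this sign changes infinitely often.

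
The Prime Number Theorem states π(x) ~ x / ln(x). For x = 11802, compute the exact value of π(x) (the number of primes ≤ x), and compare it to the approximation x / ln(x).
π(11802) = 1414;  x/ln(x) ≈ 1258.74;  relative error ≈ 10.98%.

Directly count primes up to 11802: π(11802) = 1414. The PNT approximation gives 11802/ln(11802) ≈ 11802/9.37602 ≈ 1258.74. Relative error (π(x) − x/ln(x)) / π(x) ≈ 10.98%; the approximation is known to undercount slightly (Li(x) is a better estimate).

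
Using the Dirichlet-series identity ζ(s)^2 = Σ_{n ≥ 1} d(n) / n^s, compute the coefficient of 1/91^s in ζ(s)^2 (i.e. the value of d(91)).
d(91) = 4

ζ(s)^2 = (Σ 1/m^s)(Σ 1/k^s). The coefficient of 1/n^s in the product is the number of ordered pairs (m, k) with mk = n, which equals d(n). For n = 91, divisors are [1, 7, 13, 91], so d(91) = 4.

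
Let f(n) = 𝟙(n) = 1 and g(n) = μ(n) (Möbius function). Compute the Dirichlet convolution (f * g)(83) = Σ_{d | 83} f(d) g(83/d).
(𝟙 * μ)(83) = 0

Divisors of 83: [1, 83]. For each d | 83:
  d = 1: 𝟙(1) · μ(83/1) = 1 · -1 = -1
  d = 83: 𝟙(83) · μ(83/83) = 1 · 1 = 1
Summing: (𝟙 * μ)(83) = -1 + 1 = 0.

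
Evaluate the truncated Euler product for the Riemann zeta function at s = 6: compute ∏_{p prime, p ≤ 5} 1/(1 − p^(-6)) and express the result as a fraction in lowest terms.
∏ = 140625/138229

The primes p ≤ 5 are [2, 3, 5]. For each prime, (1 − 1/p^6)^(-1) = p^6 / (p^6 − 1). The product is (1 − 1/2^6)^(-1), (1 − 1/3^6)^(-1), (1 − 1/5^6)^(-1) = ∏ p^6 / (p^6 − 1) = 140625/138229.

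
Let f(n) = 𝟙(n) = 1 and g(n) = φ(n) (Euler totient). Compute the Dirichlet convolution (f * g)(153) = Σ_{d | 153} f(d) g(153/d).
(𝟙 * φ)(153) = 153

Divisors of 153: [1, 3, 9, 17, 51, 153]. For each d | 153:
  d = 1: 𝟙(1) · φ(153/1) = 1 · 96 = 96
  d = 3: 𝟙(3) · φ(153/3) = 1 · 32 = 32
  d = 9: 𝟙(9) · φ(153/9) = 1 · 16 = 16
  d = 17: 𝟙(17) · φ(153/17) = 1 · 6 = 6
  d = 51: 𝟙(51) · φ(153/51) = 1 · 2 = 2
  d = 153: 𝟙(153) · φ(153/153) = 1 · 1 = 1
Summing: (𝟙 * φ)(153) = 96 + 32 + 16 + 6 + 2 + 1 = 153.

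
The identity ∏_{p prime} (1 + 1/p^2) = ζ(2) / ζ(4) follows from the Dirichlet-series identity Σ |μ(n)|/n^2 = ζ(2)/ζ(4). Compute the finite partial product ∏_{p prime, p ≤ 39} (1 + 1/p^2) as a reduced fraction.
∏ = 270008184968000000/178631837133343209

The primes p ≤ 39 are [2, 3, 5, 7, 11, 13, 17, 19, 23, 29, 31, 37]. For each, (1 + 1/p^2) = (p^2 + 1)/p^2. Multiplying these fractions over p ∈ [2, 3, 5, 7, 11, 13, 17, 19, 23, 29, 31, 37] gives 270008184968000000/178631837133343209. (In the limit P → ∞ this tends to ζ(2)/ζ(4).)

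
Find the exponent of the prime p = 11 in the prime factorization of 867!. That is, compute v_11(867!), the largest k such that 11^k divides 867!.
v_11(867!) = 85

Legendre's formula: v_p(n!) = Σ_{k ≥ 1} ⌊n / p^k⌋. For p = 11, n = 867, the terms are:
  ⌊867/11^1⌋ = ⌊867/11⌋ = 78
  ⌊867/11^2⌋ = ⌊867/121⌋ = 7
(the next term ⌊867/11^3⌋ = 0, terminating the sum). Summing: v_11(867!) = 78 + 7 = 85.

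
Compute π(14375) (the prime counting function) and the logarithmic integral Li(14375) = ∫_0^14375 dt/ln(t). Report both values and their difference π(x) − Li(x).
π(14375) = 1684;  Li(14375) ≈ 1711.48;  π(x) − Li(x) ≈ -27.48.

Direct count of primes ≤ 14375 gives π(14375) = 1684. Numerical evaluation of the logarithmic integral gives Li(14375) ≈ 1711.48. The difference π(x) − Li(x) ≈ -27.48 is typically negative for small/moderate x (Li(x) overestimates), though Littlewood's theorem shows this sign changes infinitely often.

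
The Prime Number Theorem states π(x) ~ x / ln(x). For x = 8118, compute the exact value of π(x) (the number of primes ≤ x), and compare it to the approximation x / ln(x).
π(8118) = 1021;  x/ln(x) ≈ 901.82;  relative error ≈ 11.67%.

Directly count primes up to 8118: π(8118) = 1021. The PNT approximation gives 8118/ln(8118) ≈ 8118/9.00184 ≈ 901.82. Relative error (π(x) − x/ln(x)) / π(x) ≈ 11.67%; the approximation is known to undercount slightly (Li(x) is a better estimate).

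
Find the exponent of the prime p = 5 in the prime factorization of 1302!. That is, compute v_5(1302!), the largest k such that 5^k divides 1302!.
v_5(1302!) = 324

Legendre's formula: v_p(n!) = Σ_{k ≥ 1} ⌊n / p^k⌋. For p = 5, n = 1302, the terms are:
  ⌊1302/5^1⌋ = ⌊1302/5⌋ = 260
  ⌊1302/5^2⌋ = ⌊1302/25⌋ = 52
  ⌊1302/5^3⌋ = ⌊1302/125⌋ = 10
  ⌊1302/5^4⌋ = ⌊1302/625⌋ = 2
(the next term ⌊1302/5^5⌋ = 0, terminating the sum). Summing: v_5(1302!) = 260 + 52 + 10 + 2 = 324.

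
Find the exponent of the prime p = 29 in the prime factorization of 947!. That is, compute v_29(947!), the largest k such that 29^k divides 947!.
v_29(947!) = 33

Legendre's formula: v_p(n!) = Σ_{k ≥ 1} ⌊n / p^k⌋. For p = 29, n = 947, the terms are:
  ⌊947/29^1⌋ = ⌊947/29⌋ = 32
  ⌊947/29^2⌋ = ⌊947/841⌋ = 1
(the next term ⌊947/29^3⌋ = 0, terminating the sum). Summing: v_29(947!) = 32 + 1 = 33.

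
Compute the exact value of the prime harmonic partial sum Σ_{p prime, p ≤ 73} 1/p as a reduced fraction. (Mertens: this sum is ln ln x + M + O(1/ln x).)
Σ 1/p = 71544353681891529224514036059/40729680599249024150621323470

π(73) = 21, so the primes ≤ 73 are [2, 3, 5, 7, 11, 13, 17, 19, 23, 29, 31, 37, 41, 43, 47, 53, 59, 61, 67, 71, 73]. Summing 1/p over these primes: 71544353681891529224514036059/40729680599249024150621323470 ≈ 1.7566. Mertens estimate ln ln(73) + 0.2615 ≈ 1.7179.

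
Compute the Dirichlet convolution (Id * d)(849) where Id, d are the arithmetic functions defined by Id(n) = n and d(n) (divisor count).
(Id * d)(849) = 1425

Divisors of 849: [1, 3, 283, 849]. For each d | 849:
  d = 1: Id(1) · d(849/1) = 1 · 4 = 4
  d = 3: Id(3) · d(849/3) = 3 · 2 = 6
  d = 283: Id(283) · d(849/283) = 283 · 2 = 566
  d = 849: Id(849) · d(849/849) = 849 · 1 = 849
Summing: (Id * d)(849) = 4 + 6 + 566 + 849 = 1425.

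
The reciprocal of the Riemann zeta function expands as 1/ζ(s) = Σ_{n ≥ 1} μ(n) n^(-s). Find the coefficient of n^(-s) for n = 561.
μ(561) = -1

Factor n = 561 = 3 · 11 · 17. μ(n) = 0 if any exponent ≥ 2 (not squarefree); otherwise μ(n) = (−1)^{ω(n)} where ω(n) is the number of distinct prime factors. Applying: μ(561) = -1.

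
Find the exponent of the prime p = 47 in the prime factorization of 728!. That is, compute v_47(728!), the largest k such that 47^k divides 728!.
v_47(728!) = 15

Legendre's formula: v_p(n!) = Σ_{k ≥ 1} ⌊n / p^k⌋. For p = 47, n = 728, the terms are:
  ⌊728/47^1⌋ = ⌊728/47⌋ = 15
(the next term ⌊728/47^2⌋ = 0, terminating the sum). Summing: v_47(728!) = 15 = 15.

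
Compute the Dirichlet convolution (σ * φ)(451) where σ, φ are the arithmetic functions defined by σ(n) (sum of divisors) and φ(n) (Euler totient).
(σ * φ)(451) = 1804

Divisors of 451: [1, 11, 41, 451]. For each d | 451:
  d = 1: σ(1) · φ(451/1) = 1 · 400 = 400
  d = 11: σ(11) · φ(451/11) = 12 · 40 = 480
  d = 41: σ(41) · φ(451/41) = 42 · 10 = 420
  d = 451: σ(451) · φ(451/451) = 504 · 1 = 504
Summing: (σ * φ)(451) = 400 + 480 + 420 + 504 = 1804.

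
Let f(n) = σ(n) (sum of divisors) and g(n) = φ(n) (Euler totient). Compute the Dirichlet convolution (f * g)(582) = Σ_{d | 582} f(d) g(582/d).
(σ * φ)(582) = 4656

Divisors of 582: [1, 2, 3, 6, 97, 194, 291, 582]. For each d | 582:
  d = 1: σ(1) · φ(582/1) = 1 · 192 = 192
  d = 2: σ(2) · φ(582/2) = 3 · 192 = 576
  d = 3: σ(3) · φ(582/3) = 4 · 96 = 384
  d = 6: σ(6) · φ(582/6) = 12 · 96 = 1152
  d = 97: σ(97) · φ(582/97) = 98 · 2 = 196
  d = 194: σ(194) · φ(582/194) = 294 · 2 = 588
  d = 291: σ(291) · φ(582/291) = 392 · 1 = 392
  d = 582: σ(582) · φ(582/582) = 1176 · 1 = 1176
Summing: (σ * φ)(582) = 192 + 576 + 384 + 1152 + 196 + 588 + 392 + 1176 = 4656.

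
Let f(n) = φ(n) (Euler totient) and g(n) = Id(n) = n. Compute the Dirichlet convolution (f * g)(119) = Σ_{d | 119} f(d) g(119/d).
(φ * Id)(119) = 429

Divisors of 119: [1, 7, 17, 119]. For each d | 119:
  d = 1: φ(1) · Id(119/1) = 1 · 119 = 119
  d = 7: φ(7) · Id(119/7) = 6 · 17 = 102
  d = 17: φ(17) · Id(119/17) = 16 · 7 = 112
  d = 119: φ(119) · Id(119/119) = 96 · 1 = 96
Summing: (φ * Id)(119) = 119 + 102 + 112 + 96 = 429.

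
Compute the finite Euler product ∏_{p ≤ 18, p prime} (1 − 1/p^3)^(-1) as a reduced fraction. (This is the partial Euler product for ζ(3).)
∏ = 193396928725/160952722176

The primes p ≤ 18 are [2, 3, 5, 7, 11, 13, 17]. For each prime, (1 − 1/p^3)^(-1) = p^3 / (p^3 − 1). The product is (1 − 1/2^3)^(-1), (1 − 1/3^3)^(-1), (1 − 1/5^3)^(-1), (1 − 1/7^3)^(-1), (1 − 1/11^3)^(-1), (1 − 1/13^3)^(-1), (1 − 1/17^3)^(-1) = ∏ p^3 / (p^3 − 1) = 193396928725/160952722176.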